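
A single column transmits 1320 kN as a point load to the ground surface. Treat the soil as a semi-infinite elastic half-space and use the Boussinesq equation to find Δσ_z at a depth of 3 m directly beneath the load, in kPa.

Δσ_z ≈ 70 kPa

Boussinesq vertical stress below a point load on an elastic half-space:
Δσ_z = 3P/(2πz²) · [1 + (r/z)²]^(−5/2)
r/z = 0/3 = 0; [1+(r/z)²]^(−5/2) = 1.
Δσ_z = 3×1320/(2π×3²) × 1 = 70.028 × 1 = 70.03 kPa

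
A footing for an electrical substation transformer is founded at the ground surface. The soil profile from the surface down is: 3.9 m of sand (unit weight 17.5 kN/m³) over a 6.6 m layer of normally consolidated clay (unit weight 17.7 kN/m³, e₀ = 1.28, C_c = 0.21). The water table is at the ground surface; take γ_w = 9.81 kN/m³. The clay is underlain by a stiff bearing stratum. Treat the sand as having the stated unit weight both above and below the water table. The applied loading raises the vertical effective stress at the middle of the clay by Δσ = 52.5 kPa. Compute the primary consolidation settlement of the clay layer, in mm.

S_c ≈ 175 mm

Mid-depth of clay below the ground surface: z = 3.9 + 6.6/2 = 7.2 m.
Total vertical stress at mid-clay: σ_v = 17.5×3.9 + 17.7×3.3 = 126.66 kPa.
Pore pressure: u = 9.81×(7.2 − 0) = 70.632 kPa.
Initial effective stress: σ'_0 = σ_v − u = 126.66 − 70.632 = 56.028 kPa.
Final effective stress: σ'_f = σ'_0 + Δσ = 56.028 + 52.5 = 108.53 kPa.
Normally consolidated clay, so the full stress increment lies on the virgin compression line:
S_c = C_c·H/(1+e₀)·log₁₀(σ'_f/σ'_0) = 0.21×6.6/(1+1.28)×log₁₀(108.53/56.028)
    = 0.60789 × 0.28714 = 0.1745 m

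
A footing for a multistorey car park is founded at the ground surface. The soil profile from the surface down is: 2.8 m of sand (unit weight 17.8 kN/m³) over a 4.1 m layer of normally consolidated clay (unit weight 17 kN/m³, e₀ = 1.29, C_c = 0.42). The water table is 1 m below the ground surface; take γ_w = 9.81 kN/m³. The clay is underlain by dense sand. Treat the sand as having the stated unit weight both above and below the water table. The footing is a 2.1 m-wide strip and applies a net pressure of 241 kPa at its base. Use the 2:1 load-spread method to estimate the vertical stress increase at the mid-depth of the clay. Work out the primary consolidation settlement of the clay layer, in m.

Mid-depth of clay below the ground surface: z = 2.8 + 4.1/2 = 4.85 m.
Total vertical stress at mid-clay: σ_v = 17.8×2.8 + 17×2.05 = 84.69 kPa.
Pore pressure: u = 9.81×(4.85 − 1) = 37.769 kPa.
Initial effective stress: σ'_0 = σ_v − u = 84.69 − 37.769 = 46.921 kPa.
Stress increase at mid-clay by the 2:1 spreading method:
Δσ = qB/(B+z) = 241×2.1/(2.1+4.85) = 72.82 kPa
Final effective stress: σ'_f = σ'_0 + Δσ = 46.921 + 72.82 = 119.74 kPa.
Normally consolidated clay, so the full stress increment lies on the virgin compression line:
S_c = C_c·H/(1+e₀)·log₁₀(σ'_f/σ'_0) = 0.42×4.1/(1+1.29)×log₁₀(119.74/46.921)
    = 0.75197 × 0.40687 = 0.306 m

S_c ≈ 0.306 m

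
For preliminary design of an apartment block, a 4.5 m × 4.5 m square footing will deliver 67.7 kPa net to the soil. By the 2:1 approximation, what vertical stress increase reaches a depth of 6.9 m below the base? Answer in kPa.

By the 2:1 method the load spreads at 1 horizontal : 2 vertical, so at depth z the loaded area has grown by z in each plan dimension:
Δσ = qBL/((B+z)(L+z)) = 67.7×4.5×4.5/((4.5+6.9)(4.5+6.9)) = 10.549 kPa

Δσ_z ≈ 10.5 kPa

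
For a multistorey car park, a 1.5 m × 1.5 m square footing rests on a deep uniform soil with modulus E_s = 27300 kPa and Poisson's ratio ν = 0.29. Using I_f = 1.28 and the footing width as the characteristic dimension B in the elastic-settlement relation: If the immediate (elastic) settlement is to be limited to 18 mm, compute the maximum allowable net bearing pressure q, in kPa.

q ≈ 279 kPa

S_e = q·B·(1−ν²)/E_s · I_f  ⇒  q = S_e·E_s / (B·(1−ν²)·I_f).
q = 0.018 × 27300 / (1.5 × 0.9159 × 1.28) = 279.4 kPa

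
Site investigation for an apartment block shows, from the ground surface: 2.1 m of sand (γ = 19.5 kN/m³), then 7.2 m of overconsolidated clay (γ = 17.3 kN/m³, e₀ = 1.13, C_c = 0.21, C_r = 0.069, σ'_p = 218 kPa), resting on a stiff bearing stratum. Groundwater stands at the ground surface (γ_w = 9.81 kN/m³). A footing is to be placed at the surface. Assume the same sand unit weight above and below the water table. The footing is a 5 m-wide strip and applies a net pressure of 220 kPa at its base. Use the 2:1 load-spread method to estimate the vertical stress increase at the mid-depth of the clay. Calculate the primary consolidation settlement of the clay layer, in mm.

Mid-depth of clay below the ground surface: z = 2.1 + 7.2/2 = 5.7 m.
Total vertical stress at mid-clay: σ_v = 19.5×2.1 + 17.3×3.6 = 103.23 kPa.
Pore pressure: u = 9.81×(5.7 − 0) = 55.917 kPa.
Initial effective stress: σ'_0 = σ_v − u = 103.23 − 55.917 = 47.313 kPa.
Stress increase at mid-clay by the 2:1 spreading method:
Δσ = qB/(B+z) = 220×5/(5+5.7) = 102.8 kPa
Final effective stress: σ'_f = 47.313 + 102.8 = 150.11 kPa.
σ'_f = 150.11 ≤ σ'_p = 218 kPa, so the clay remains overconsolidated and only the recompression index applies:
S_c = C_r·H/(1+e₀)·log₁₀(σ'_f/σ'_0) = 0.069×7.2/2.13×log₁₀(150.11/47.313)
    = 0.23324 × 0.50143 = 0.117 m

S_c ≈ 117 mm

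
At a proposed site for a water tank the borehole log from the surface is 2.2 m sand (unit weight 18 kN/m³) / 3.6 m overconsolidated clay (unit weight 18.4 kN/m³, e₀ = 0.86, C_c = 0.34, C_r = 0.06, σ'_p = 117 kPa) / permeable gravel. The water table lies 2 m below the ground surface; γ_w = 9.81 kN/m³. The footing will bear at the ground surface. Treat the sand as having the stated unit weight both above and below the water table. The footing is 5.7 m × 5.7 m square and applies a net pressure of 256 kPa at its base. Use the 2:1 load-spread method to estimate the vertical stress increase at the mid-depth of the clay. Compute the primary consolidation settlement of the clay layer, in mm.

S_c ≈ 94.2 mm

Mid-depth of clay below the ground surface: z = 2.2 + 3.6/2 = 4 m.
Total vertical stress at mid-clay: σ_v = 18×2.2 + 18.4×1.8 = 72.72 kPa.
Pore pressure: u = 9.81×(4 − 2) = 19.62 kPa.
Initial effective stress: σ'_0 = σ_v − u = 72.72 − 19.62 = 53.1 kPa.
Stress increase at mid-clay by the 2:1 spreading method:
Δσ = qBL/((B+z)(L+z)) = 256×5.7×5.7/((5.7+4)(5.7+4)) = 88.399 kPa
Final effective stress: σ'_f = 53.1 + 88.399 = 141.5 kPa.
σ'_f = 141.5 > σ'_p = 117 kPa, so the stress path crosses the preconsolidation pressure — recompression up to σ'_p, then virgin compression beyond:
S_c = H/(1+e₀)·[C_r·log₁₀(σ'_p/σ'_0) + C_c·log₁₀(σ'_f/σ'_p)]
    = 3.6/1.86 × [0.06×log₁₀(117/53.1) + 0.34×log₁₀(141.5/117)]
    = 1.9355 × [0.020585 + 0.028074] = 0.09418 m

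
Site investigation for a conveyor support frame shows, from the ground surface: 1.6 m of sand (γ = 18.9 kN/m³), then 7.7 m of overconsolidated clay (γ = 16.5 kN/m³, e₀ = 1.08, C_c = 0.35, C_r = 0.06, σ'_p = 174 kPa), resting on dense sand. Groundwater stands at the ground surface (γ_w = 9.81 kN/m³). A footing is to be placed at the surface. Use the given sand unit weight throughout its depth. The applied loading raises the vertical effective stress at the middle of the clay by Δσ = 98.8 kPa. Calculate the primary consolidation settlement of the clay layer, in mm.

Mid-depth of clay below the ground surface: z = 1.6 + 7.7/2 = 5.45 m.
Total vertical stress at mid-clay: σ_v = 18.9×1.6 + 16.5×3.85 = 93.765 kPa.
Pore pressure: u = 9.81×(5.45 − 0) = 53.465 kPa.
Initial effective stress: σ'_0 = σ_v − u = 93.765 − 53.465 = 40.3 kPa.
Final effective stress: σ'_f = 40.3 + 98.8 = 139.1 kPa.
σ'_f = 139.1 ≤ σ'_p = 174 kPa, so the clay remains overconsolidated and only the recompression index applies:
S_c = C_r·H/(1+e₀)·log₁₀(σ'_f/σ'_0) = 0.06×7.7/2.08×log₁₀(139.1/40.3)
    = 0.22211 × 0.53802 = 0.1195 m

S_c ≈ 120 mm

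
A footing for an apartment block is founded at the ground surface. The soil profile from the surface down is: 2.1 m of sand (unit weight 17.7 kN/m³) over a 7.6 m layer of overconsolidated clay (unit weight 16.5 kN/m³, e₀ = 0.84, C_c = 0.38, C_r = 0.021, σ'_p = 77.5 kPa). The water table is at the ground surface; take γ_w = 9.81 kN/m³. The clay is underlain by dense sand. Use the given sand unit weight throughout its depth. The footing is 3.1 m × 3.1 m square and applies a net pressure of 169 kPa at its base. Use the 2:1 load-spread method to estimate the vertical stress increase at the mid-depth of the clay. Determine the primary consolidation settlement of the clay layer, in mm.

S_c ≈ 14.7 mm

Mid-depth of clay below the ground surface: z = 2.1 + 7.6/2 = 5.9 m.
Total vertical stress at mid-clay: σ_v = 17.7×2.1 + 16.5×3.8 = 99.87 kPa.
Pore pressure: u = 9.81×(5.9 − 0) = 57.879 kPa.
Initial effective stress: σ'_0 = σ_v − u = 99.87 − 57.879 = 41.991 kPa.
Stress increase at mid-clay by the 2:1 spreading method:
Δσ = qBL/((B+z)(L+z)) = 169×3.1×3.1/((3.1+5.9)(3.1+5.9)) = 20.05 kPa
Final effective stress: σ'_f = 41.991 + 20.05 = 62.041 kPa.
σ'_f = 62.041 ≤ σ'_p = 77.5 kPa, so the clay remains overconsolidated and only the recompression index applies:
S_c = C_r·H/(1+e₀)·log₁₀(σ'_f/σ'_0) = 0.021×7.6/1.84×log₁₀(62.041/41.991)
    = 0.086738 × 0.16952 = 0.0147 m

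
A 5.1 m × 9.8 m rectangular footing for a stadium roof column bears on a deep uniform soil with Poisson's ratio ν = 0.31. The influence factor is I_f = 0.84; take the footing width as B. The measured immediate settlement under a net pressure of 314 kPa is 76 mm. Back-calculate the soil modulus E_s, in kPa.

E_s ≈ 16000 kPa

S_e = q·B·(1−ν²)/E_s · I_f  ⇒  E_s = q·B·(1−ν²)·I_f / S_e.
E_s = 314 × 5.1 × 0.9039 × 0.84 / 0.076 = 16000 kPa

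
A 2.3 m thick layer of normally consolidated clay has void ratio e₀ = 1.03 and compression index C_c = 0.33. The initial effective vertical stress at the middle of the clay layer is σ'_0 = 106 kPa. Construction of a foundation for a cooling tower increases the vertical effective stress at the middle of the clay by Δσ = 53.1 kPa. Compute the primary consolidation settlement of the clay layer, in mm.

Final effective stress: σ'_f = σ'_0 + Δσ = 106 + 53.1 = 159.1 kPa.
Normally consolidated clay, so the full stress increment lies on the virgin compression line:
S_c = C_c·H/(1+e₀)·log₁₀(σ'_f/σ'_0) = 0.33×2.3/(1+1.03)×log₁₀(159.1/106)
    = 0.37389 × 0.17636 = 0.06594 m

S_c ≈ 65.9 mm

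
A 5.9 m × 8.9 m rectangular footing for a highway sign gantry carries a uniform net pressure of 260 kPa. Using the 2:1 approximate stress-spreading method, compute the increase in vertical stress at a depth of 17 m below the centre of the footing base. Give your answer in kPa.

Δσ_z ≈ 23 kPa

By the 2:1 method the load spreads at 1 horizontal : 2 vertical, so at depth z the loaded area has grown by z in each plan dimension:
Δσ = qBL/((B+z)(L+z)) = 260×5.9×8.9/((5.9+17)(8.9+17)) = 23.019 kPa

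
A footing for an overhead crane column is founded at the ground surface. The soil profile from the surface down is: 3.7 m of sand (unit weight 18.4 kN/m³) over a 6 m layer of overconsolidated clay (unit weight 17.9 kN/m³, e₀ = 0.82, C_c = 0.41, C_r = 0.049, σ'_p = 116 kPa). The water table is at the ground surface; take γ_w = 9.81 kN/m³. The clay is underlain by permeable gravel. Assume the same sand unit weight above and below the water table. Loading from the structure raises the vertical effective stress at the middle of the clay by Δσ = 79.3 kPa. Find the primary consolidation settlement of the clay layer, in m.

Mid-depth of clay below the ground surface: z = 3.7 + 6/2 = 6.7 m.
Total vertical stress at mid-clay: σ_v = 18.4×3.7 + 17.9×3 = 121.78 kPa.
Pore pressure: u = 9.81×(6.7 − 0) = 65.727 kPa.
Initial effective stress: σ'_0 = σ_v − u = 121.78 − 65.727 = 56.053 kPa.
Final effective stress: σ'_f = 56.053 + 79.3 = 135.35 kPa.
σ'_f = 135.35 > σ'_p = 116 kPa, so the stress path crosses the preconsolidation pressure — recompression up to σ'_p, then virgin compression beyond:
S_c = H/(1+e₀)·[C_r·log₁₀(σ'_p/σ'_0) + C_c·log₁₀(σ'_f/σ'_p)]
    = 6/1.82 × [0.049×log₁₀(116/56.053) + 0.41×log₁₀(135.35/116)]
    = 3.2967 × [0.015477 + 0.02747] = 0.1416 m

S_c ≈ 0.142 m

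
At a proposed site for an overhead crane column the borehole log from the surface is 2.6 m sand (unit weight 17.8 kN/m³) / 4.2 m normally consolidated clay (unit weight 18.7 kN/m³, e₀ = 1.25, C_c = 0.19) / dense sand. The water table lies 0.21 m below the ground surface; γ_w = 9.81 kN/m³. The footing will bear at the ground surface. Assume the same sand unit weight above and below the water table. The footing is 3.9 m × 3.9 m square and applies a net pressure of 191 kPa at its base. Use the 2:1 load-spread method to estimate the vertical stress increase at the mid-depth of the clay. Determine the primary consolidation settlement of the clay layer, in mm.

S_c ≈ 103 mm

Mid-depth of clay below the ground surface: z = 2.6 + 4.2/2 = 4.7 m.
Total vertical stress at mid-clay: σ_v = 17.8×2.6 + 18.7×2.1 = 85.55 kPa.
Pore pressure: u = 9.81×(4.7 − 0.21) = 44.047 kPa.
Initial effective stress: σ'_0 = σ_v − u = 85.55 − 44.047 = 41.503 kPa.
Stress increase at mid-clay by the 2:1 spreading method:
Δσ = qBL/((B+z)(L+z)) = 191×3.9×3.9/((3.9+4.7)(3.9+4.7)) = 39.279 kPa
Final effective stress: σ'_f = σ'_0 + Δσ = 41.503 + 39.279 = 80.782 kPa.
Normally consolidated clay, so the full stress increment lies on the virgin compression line:
S_c = C_c·H/(1+e₀)·log₁₀(σ'_f/σ'_0) = 0.19×4.2/(1+1.25)×log₁₀(80.782/41.503)
    = 0.35467 × 0.28924 = 0.1026 m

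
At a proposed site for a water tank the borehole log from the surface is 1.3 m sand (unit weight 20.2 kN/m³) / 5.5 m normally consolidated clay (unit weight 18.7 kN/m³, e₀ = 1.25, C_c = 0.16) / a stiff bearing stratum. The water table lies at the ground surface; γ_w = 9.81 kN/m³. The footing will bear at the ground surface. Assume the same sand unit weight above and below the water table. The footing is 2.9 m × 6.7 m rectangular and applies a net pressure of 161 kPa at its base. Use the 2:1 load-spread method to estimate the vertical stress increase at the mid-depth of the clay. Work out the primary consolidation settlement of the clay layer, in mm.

S_c ≈ 126 mm

Mid-depth of clay below the ground surface: z = 1.3 + 5.5/2 = 4.05 m.
Total vertical stress at mid-clay: σ_v = 20.2×1.3 + 18.7×2.75 = 77.685 kPa.
Pore pressure: u = 9.81×(4.05 − 0) = 39.73 kPa.
Initial effective stress: σ'_0 = σ_v − u = 77.685 − 39.73 = 37.955 kPa.
Stress increase at mid-clay by the 2:1 spreading method:
Δσ = qBL/((B+z)(L+z)) = 161×2.9×6.7/((2.9+4.05)(6.7+4.05)) = 41.87 kPa
Final effective stress: σ'_f = σ'_0 + Δσ = 37.955 + 41.87 = 79.825 kPa.
Normally consolidated clay, so the full stress increment lies on the virgin compression line:
S_c = C_c·H/(1+e₀)·log₁₀(σ'_f/σ'_0) = 0.16×5.5/(1+1.25)×log₁₀(79.825/37.955)
    = 0.39111 × 0.32287 = 0.1263 m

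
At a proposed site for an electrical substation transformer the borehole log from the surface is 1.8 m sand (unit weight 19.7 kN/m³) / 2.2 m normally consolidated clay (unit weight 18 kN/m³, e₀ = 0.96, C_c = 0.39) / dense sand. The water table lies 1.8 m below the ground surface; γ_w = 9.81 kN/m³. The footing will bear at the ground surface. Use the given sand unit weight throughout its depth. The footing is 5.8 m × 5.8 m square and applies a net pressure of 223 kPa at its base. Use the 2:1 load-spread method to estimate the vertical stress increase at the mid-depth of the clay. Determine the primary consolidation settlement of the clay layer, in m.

Mid-depth of clay below the ground surface: z = 1.8 + 2.2/2 = 2.9 m.
Total vertical stress at mid-clay: σ_v = 19.7×1.8 + 18×1.1 = 55.26 kPa.
Pore pressure: u = 9.81×(2.9 − 1.8) = 10.791 kPa.
Initial effective stress: σ'_0 = σ_v − u = 55.26 − 10.791 = 44.469 kPa.
Stress increase at mid-clay by the 2:1 spreading method:
Δσ = qBL/((B+z)(L+z)) = 223×5.8×5.8/((5.8+2.9)(5.8+2.9)) = 99.111 kPa
Final effective stress: σ'_f = σ'_0 + Δσ = 44.469 + 99.111 = 143.58 kPa.
Normally consolidated clay, so the full stress increment lies on the virgin compression line:
S_c = C_c·H/(1+e₀)·log₁₀(σ'_f/σ'_0) = 0.39×2.2/(1+0.96)×log₁₀(143.58/44.469)
    = 0.43776 × 0.50904 = 0.2228 m

S_c ≈ 0.223 m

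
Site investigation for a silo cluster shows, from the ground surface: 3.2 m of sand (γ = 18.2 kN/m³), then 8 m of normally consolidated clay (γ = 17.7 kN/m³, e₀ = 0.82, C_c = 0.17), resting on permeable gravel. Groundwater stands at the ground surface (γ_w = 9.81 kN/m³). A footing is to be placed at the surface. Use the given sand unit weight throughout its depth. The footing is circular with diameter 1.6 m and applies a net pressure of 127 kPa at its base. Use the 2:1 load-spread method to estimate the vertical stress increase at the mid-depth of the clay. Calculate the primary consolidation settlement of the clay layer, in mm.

S_c ≈ 22.5 mm

Mid-depth of clay below the ground surface: z = 3.2 + 8/2 = 7.2 m.
Total vertical stress at mid-clay: σ_v = 18.2×3.2 + 17.7×4 = 129.04 kPa.
Pore pressure: u = 9.81×(7.2 − 0) = 70.632 kPa.
Initial effective stress: σ'_0 = σ_v − u = 129.04 − 70.632 = 58.408 kPa.
Stress increase at mid-clay by the 2:1 spreading method:
Δσ ≈ qD²/(D+z)² = 127×1.6²/(1.6+7.2)² = 4.1983 kPa
Final effective stress: σ'_f = σ'_0 + Δσ = 58.408 + 4.1983 = 62.606 kPa.
Normally consolidated clay, so the full stress increment lies on the virgin compression line:
S_c = C_c·H/(1+e₀)·log₁₀(σ'_f/σ'_0) = 0.17×8/(1+0.82)×log₁₀(62.606/58.408)
    = 0.74725 × 0.030144 = 0.02253 m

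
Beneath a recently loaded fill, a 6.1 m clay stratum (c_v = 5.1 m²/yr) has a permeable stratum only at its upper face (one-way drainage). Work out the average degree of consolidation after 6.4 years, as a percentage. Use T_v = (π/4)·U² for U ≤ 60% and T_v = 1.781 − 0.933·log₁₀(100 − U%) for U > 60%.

U ≈ 90.7 %

Drainage path length: H_d = H = 6.1 m (single drainage).
T_v = c_v·t/H_d² = 5.1×6.4/6.1² = 0.87718.
T_v = 0.87718 corresponds to the U > 60% branch:
U = 1 − 10^((1.781 − T_v)/0.933)/100 = 0.9069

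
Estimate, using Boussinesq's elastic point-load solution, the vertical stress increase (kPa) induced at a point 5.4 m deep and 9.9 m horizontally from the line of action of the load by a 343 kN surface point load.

Boussinesq vertical stress below a point load on an elastic half-space:
Δσ_z = 3P/(2πz²) · [1 + (r/z)²]^(−5/2)
r/z = 9.9/5.4 = 1.8333; [1+(r/z)²]^(−5/2) = 0.025177.
Δσ_z = 3×343/(2π×5.4²) × 0.025177 = 5.6163 × 0.025177 = 0.1414 kPa

Δσ_z ≈ 0.141 kPa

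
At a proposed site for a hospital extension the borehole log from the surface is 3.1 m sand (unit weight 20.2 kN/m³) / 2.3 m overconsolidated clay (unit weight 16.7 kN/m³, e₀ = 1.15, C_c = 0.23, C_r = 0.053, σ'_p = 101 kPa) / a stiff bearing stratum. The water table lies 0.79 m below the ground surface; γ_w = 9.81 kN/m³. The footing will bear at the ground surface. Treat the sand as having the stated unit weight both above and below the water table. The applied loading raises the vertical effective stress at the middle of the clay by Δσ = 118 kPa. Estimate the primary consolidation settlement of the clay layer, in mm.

Mid-depth of clay below the ground surface: z = 3.1 + 2.3/2 = 4.25 m.
Total vertical stress at mid-clay: σ_v = 20.2×3.1 + 16.7×1.15 = 81.825 kPa.
Pore pressure: u = 9.81×(4.25 − 0.79) = 33.943 kPa.
Initial effective stress: σ'_0 = σ_v − u = 81.825 − 33.943 = 47.882 kPa.
Final effective stress: σ'_f = 47.882 + 118 = 165.88 kPa.
σ'_f = 165.88 > σ'_p = 101 kPa, so the stress path crosses the preconsolidation pressure — recompression up to σ'_p, then virgin compression beyond:
S_c = H/(1+e₀)·[C_r·log₁₀(σ'_p/σ'_0) + C_c·log₁₀(σ'_f/σ'_p)]
    = 2.3/2.15 × [0.053×log₁₀(101/47.882) + 0.23×log₁₀(165.88/101)]
    = 1.0698 × [0.01718 + 0.049559] = 0.0714 m

S_c ≈ 71.4 mm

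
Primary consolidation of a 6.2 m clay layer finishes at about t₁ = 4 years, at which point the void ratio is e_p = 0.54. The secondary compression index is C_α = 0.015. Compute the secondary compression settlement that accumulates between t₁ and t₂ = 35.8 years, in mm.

Secondary compression: S_s = C_α·H/(1+e_p)·log₁₀(t₂/t₁)
S_s = 0.015×6.2/(1+0.54)×log₁₀(35.8/4)
    = 0.06039 × 0.9518 = 0.05748 m

S_s ≈ 57.5 mm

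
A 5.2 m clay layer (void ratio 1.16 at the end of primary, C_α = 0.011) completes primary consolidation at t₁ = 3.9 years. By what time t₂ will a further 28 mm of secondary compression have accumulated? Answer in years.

t₂ ≈ 44.5 years

S_s = C_α·H/(1+e_p)·log₁₀(t₂/t₁) ⇒ log₁₀(t₂/t₁) = S_s·(1+e_p)/(C_α·H).
log₁₀(t₂/t₁) = 0.028 × (1+1.16) / (0.011×5.2) = 1.057
t₂ = t₁ × 10^1.057 = 3.9 × 11.41 = 44.5 years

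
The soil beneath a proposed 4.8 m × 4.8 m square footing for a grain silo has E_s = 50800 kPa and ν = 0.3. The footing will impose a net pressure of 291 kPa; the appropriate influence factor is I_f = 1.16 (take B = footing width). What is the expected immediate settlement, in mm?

S_e ≈ 29 mm

Immediate (elastic) settlement: S_e = q·B·(1−ν²)/E_s · I_f.
S_e = 291 × 4.8 × (1 − 0.3²) / 50800 × 1.16
    = 291 × 4.8 × 0.91 / 50800 × 1.16
    = 0.02902 m = 29.02 mm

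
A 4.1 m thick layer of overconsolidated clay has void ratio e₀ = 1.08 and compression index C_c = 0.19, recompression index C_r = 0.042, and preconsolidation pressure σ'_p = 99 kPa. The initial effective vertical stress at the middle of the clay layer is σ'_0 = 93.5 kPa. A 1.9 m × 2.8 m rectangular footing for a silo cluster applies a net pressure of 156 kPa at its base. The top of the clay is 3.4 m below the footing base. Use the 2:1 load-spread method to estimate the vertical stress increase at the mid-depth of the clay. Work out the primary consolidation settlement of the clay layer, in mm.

Mid-depth of clay below the footing base: z = 3.4 + 4.1/2 = 5.45 m.
Stress increase at mid-clay by the 2:1 spreading method:
Δσ = qBL/((B+z)(L+z)) = 156×1.9×2.8/((1.9+5.45)(2.8+5.45)) = 13.687 kPa
Final effective stress: σ'_f = 93.5 + 13.687 = 107.19 kPa.
σ'_f = 107.19 > σ'_p = 99 kPa, so the stress path crosses the preconsolidation pressure — recompression up to σ'_p, then virgin compression beyond:
S_c = H/(1+e₀)·[C_r·log₁₀(σ'_p/σ'_0) + C_c·log₁₀(σ'_f/σ'_p)]
    = 4.1/2.08 × [0.042×log₁₀(99/93.5) + 0.19×log₁₀(107.19/99)]
    = 1.9712 × [0.0010426 + 0.0065586] = 0.01498 m

S_c ≈ 15 mm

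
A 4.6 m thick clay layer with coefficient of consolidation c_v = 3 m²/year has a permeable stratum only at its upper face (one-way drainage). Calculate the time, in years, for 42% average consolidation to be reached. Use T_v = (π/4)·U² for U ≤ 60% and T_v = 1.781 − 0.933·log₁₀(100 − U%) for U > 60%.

t ≈ 0.977 years

Drainage path length: H_d = H = 4.6 m (single drainage).
U ≤ 60%: T_v = (π/4)·U² = (π/4)×0.42² = 0.13854.
t = T_v·H_d²/c_v = 0.13854×4.6²/3 = 0.9772 years.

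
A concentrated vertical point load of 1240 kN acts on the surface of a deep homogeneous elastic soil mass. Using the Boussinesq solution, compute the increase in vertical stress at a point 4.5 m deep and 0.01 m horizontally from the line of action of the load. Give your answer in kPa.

Δσ_z ≈ 29.2 kPa

Boussinesq vertical stress below a point load on an elastic half-space:
Δσ_z = 3P/(2πz²) · [1 + (r/z)²]^(−5/2)
r/z = 0.01/4.5 = 0.0022222; [1+(r/z)²]^(−5/2) = 0.99999.
Δσ_z = 3×1240/(2π×4.5²) × 0.99999 = 29.237 × 0.99999 = 29.24 kPa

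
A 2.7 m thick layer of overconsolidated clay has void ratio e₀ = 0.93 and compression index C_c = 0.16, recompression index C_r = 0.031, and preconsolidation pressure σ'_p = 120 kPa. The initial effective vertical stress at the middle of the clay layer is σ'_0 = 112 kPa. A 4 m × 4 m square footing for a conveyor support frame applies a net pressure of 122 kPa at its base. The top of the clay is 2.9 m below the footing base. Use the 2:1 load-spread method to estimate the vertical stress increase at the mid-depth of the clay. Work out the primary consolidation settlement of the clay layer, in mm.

S_c ≈ 16.8 mm

Mid-depth of clay below the footing base: z = 2.9 + 2.7/2 = 4.25 m.
Stress increase at mid-clay by the 2:1 spreading method:
Δσ = qBL/((B+z)(L+z)) = 122×4×4/((4+4.25)(4+4.25)) = 28.68 kPa
Final effective stress: σ'_f = 112 + 28.68 = 140.68 kPa.
σ'_f = 140.68 > σ'_p = 120 kPa, so the stress path crosses the preconsolidation pressure — recompression up to σ'_p, then virgin compression beyond:
S_c = H/(1+e₀)·[C_r·log₁₀(σ'_p/σ'_0) + C_c·log₁₀(σ'_f/σ'_p)]
    = 2.7/1.93 × [0.031×log₁₀(120/112) + 0.16×log₁₀(140.68/120)]
    = 1.399 × [0.00092886 + 0.011048] = 0.01676 m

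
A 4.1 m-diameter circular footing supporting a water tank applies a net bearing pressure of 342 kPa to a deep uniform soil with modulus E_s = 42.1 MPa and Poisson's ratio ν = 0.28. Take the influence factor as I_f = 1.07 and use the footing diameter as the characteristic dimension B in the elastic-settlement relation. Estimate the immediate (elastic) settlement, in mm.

S_e ≈ 32.8 mm

Immediate (elastic) settlement: S_e = q·B·(1−ν²)/E_s · I_f.
E_s = 42.1 MPa = 42100 kPa.
S_e = 342 × 4.1 × (1 − 0.28²) / 42100 × 1.07
    = 342 × 4.1 × 0.9216 / 42100 × 1.07
    = 0.03284 m = 32.84 mm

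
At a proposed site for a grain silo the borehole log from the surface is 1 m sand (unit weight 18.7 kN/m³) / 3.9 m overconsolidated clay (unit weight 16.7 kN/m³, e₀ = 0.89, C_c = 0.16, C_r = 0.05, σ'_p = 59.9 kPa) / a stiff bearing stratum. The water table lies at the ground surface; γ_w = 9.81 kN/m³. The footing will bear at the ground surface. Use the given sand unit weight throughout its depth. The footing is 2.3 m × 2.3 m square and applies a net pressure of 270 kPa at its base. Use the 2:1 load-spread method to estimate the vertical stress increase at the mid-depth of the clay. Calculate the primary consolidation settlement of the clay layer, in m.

S_c ≈ 0.0748 m

Mid-depth of clay below the ground surface: z = 1 + 3.9/2 = 2.95 m.
Total vertical stress at mid-clay: σ_v = 18.7×1 + 16.7×1.95 = 51.265 kPa.
Pore pressure: u = 9.81×(2.95 − 0) = 28.94 kPa.
Initial effective stress: σ'_0 = σ_v − u = 51.265 − 28.94 = 22.325 kPa.
Stress increase at mid-clay by the 2:1 spreading method:
Δσ = qBL/((B+z)(L+z)) = 270×2.3×2.3/((2.3+2.95)(2.3+2.95)) = 51.82 kPa
Final effective stress: σ'_f = 22.325 + 51.82 = 74.145 kPa.
σ'_f = 74.145 > σ'_p = 59.9 kPa, so the stress path crosses the preconsolidation pressure — recompression up to σ'_p, then virgin compression beyond:
S_c = H/(1+e₀)·[C_r·log₁₀(σ'_p/σ'_0) + C_c·log₁₀(σ'_f/σ'_p)]
    = 3.9/1.89 × [0.05×log₁₀(59.9/22.325) + 0.16×log₁₀(74.145/59.9)]
    = 2.0635 × [0.021432 + 0.014825] = 0.07482 m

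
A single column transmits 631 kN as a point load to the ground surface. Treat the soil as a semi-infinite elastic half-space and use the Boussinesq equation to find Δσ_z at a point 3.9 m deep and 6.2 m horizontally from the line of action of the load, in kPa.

Boussinesq vertical stress below a point load on an elastic half-space:
Δσ_z = 3P/(2πz²) · [1 + (r/z)²]^(−5/2)
r/z = 6.2/3.9 = 1.5897; [1+(r/z)²]^(−5/2) = 0.042796.
Δσ_z = 3×631/(2π×3.9²) × 0.042796 = 19.808 × 0.042796 = 0.8477 kPa

Δσ_z ≈ 0.848 kPa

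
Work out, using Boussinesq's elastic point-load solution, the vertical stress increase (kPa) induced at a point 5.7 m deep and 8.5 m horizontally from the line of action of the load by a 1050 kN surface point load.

Δσ_z ≈ 0.827 kPa

Boussinesq vertical stress below a point load on an elastic half-space:
Δσ_z = 3P/(2πz²) · [1 + (r/z)²]^(−5/2)
r/z = 8.5/5.7 = 1.4912; [1+(r/z)²]^(−5/2) = 0.053591.
Δσ_z = 3×1050/(2π×5.7²) × 0.053591 = 15.431 × 0.053591 = 0.827 kPa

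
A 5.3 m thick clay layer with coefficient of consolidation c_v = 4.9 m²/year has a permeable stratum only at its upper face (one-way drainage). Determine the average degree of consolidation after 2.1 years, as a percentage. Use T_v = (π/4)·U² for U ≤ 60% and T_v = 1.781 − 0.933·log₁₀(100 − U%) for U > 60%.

Drainage path length: H_d = H = 5.3 m (single drainage).
T_v = c_v·t/H_d² = 4.9×2.1/5.3² = 0.36632.
T_v = 0.36632 corresponds to the U > 60% branch:
U = 1 − 10^((1.781 − T_v)/0.933)/100 = 0.6717

U ≈ 67.2 %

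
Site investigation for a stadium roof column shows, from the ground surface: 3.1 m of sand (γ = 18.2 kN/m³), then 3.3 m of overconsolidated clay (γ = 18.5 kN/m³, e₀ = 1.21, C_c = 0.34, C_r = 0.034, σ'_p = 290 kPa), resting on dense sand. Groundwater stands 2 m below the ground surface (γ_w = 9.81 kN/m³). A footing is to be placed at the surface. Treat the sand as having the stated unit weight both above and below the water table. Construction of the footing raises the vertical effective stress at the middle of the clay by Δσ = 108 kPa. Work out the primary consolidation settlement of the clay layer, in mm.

Mid-depth of clay below the ground surface: z = 3.1 + 3.3/2 = 4.75 m.
Total vertical stress at mid-clay: σ_v = 18.2×3.1 + 18.5×1.65 = 86.945 kPa.
Pore pressure: u = 9.81×(4.75 − 2) = 26.978 kPa.
Initial effective stress: σ'_0 = σ_v − u = 86.945 − 26.978 = 59.967 kPa.
Final effective stress: σ'_f = 59.967 + 108 = 167.97 kPa.
σ'_f = 167.97 ≤ σ'_p = 290 kPa, so the clay remains overconsolidated and only the recompression index applies:
S_c = C_r·H/(1+e₀)·log₁₀(σ'_f/σ'_0) = 0.034×3.3/2.21×log₁₀(167.97/59.967)
    = 0.050769 × 0.44732 = 0.02271 m

S_c ≈ 22.7 mm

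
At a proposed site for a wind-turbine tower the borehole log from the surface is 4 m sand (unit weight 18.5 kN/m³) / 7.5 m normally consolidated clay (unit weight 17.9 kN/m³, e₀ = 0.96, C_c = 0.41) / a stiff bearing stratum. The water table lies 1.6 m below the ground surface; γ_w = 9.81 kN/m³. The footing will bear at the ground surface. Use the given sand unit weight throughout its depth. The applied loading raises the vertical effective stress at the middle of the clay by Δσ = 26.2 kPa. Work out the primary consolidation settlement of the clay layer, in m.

Mid-depth of clay below the ground surface: z = 4 + 7.5/2 = 7.75 m.
Total vertical stress at mid-clay: σ_v = 18.5×4 + 17.9×3.75 = 141.12 kPa.
Pore pressure: u = 9.81×(7.75 − 1.6) = 60.332 kPa.
Initial effective stress: σ'_0 = σ_v − u = 141.12 − 60.332 = 80.788 kPa.
Final effective stress: σ'_f = σ'_0 + Δσ = 80.788 + 26.2 = 106.99 kPa.
Normally consolidated clay, so the full stress increment lies on the virgin compression line:
S_c = C_c·H/(1+e₀)·log₁₀(σ'_f/σ'_0) = 0.41×7.5/(1+0.96)×log₁₀(106.99/80.788)
    = 1.5689 × 0.122 = 0.1914 m

S_c ≈ 0.191 m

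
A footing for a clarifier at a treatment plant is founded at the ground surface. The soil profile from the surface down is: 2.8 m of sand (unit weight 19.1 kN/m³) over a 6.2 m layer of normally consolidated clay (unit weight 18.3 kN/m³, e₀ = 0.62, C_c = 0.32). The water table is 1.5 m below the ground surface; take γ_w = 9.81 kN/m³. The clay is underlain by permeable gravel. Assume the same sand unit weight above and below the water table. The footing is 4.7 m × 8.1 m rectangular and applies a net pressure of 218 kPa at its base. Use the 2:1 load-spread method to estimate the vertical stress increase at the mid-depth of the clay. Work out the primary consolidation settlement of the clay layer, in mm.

Mid-depth of clay below the ground surface: z = 2.8 + 6.2/2 = 5.9 m.
Total vertical stress at mid-clay: σ_v = 19.1×2.8 + 18.3×3.1 = 110.21 kPa.
Pore pressure: u = 9.81×(5.9 − 1.5) = 43.164 kPa.
Initial effective stress: σ'_0 = σ_v − u = 110.21 − 43.164 = 67.046 kPa.
Stress increase at mid-clay by the 2:1 spreading method:
Δσ = qBL/((B+z)(L+z)) = 218×4.7×8.1/((4.7+5.9)(8.1+5.9)) = 55.925 kPa
Final effective stress: σ'_f = σ'_0 + Δσ = 67.046 + 55.925 = 122.97 kPa.
Normally consolidated clay, so the full stress increment lies on the virgin compression line:
S_c = C_c·H/(1+e₀)·log₁₀(σ'_f/σ'_0) = 0.32×6.2/(1+0.62)×log₁₀(122.97/67.046)
    = 1.2247 × 0.26343 = 0.3226 m

S_c ≈ 323 mm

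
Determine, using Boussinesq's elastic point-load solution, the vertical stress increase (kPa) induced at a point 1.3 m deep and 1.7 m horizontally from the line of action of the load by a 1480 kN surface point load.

Δσ_z ≈ 34.6 kPa

Boussinesq vertical stress below a point load on an elastic half-space:
Δσ_z = 3P/(2πz²) · [1 + (r/z)²]^(−5/2)
r/z = 1.7/1.3 = 1.3077; [1+(r/z)²]^(−5/2) = 0.082709.
Δσ_z = 3×1480/(2π×1.3²) × 0.082709 = 418.13 × 0.082709 = 34.58 kPa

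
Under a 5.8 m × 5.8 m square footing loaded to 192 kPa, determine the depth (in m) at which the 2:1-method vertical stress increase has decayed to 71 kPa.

2:1 spreading — at depth z the loaded area has grown by z in each plan dimension:
qB²/(B+z)² = Δσ_z ⇒ z = B(√(q/Δσ_z) − 1) = 5.8×(√(192/71) − 1) = 3.738 m

z ≈ 3.74 m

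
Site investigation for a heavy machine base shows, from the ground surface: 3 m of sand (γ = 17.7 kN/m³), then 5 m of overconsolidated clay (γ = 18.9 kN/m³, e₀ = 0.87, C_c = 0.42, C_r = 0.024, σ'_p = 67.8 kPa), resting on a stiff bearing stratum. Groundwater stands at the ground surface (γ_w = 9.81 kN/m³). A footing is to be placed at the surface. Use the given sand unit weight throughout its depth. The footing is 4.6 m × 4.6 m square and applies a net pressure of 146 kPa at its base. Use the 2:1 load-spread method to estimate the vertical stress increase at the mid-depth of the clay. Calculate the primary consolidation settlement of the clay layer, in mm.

S_c ≈ 70.6 mm

Mid-depth of clay below the ground surface: z = 3 + 5/2 = 5.5 m.
Total vertical stress at mid-clay: σ_v = 17.7×3 + 18.9×2.5 = 100.35 kPa.
Pore pressure: u = 9.81×(5.5 − 0) = 53.955 kPa.
Initial effective stress: σ'_0 = σ_v − u = 100.35 − 53.955 = 46.395 kPa.
Stress increase at mid-clay by the 2:1 spreading method:
Δσ = qBL/((B+z)(L+z)) = 146×4.6×4.6/((4.6+5.5)(4.6+5.5)) = 30.285 kPa
Final effective stress: σ'_f = 46.395 + 30.285 = 76.68 kPa.
σ'_f = 76.68 > σ'_p = 67.8 kPa, so the stress path crosses the preconsolidation pressure — recompression up to σ'_p, then virgin compression beyond:
S_c = H/(1+e₀)·[C_r·log₁₀(σ'_p/σ'_0) + C_c·log₁₀(σ'_f/σ'_p)]
    = 5/1.87 × [0.024×log₁₀(67.8/46.395) + 0.42×log₁₀(76.68/67.8)]
    = 2.6738 × [0.0039542 + 0.02245] = 0.0706 m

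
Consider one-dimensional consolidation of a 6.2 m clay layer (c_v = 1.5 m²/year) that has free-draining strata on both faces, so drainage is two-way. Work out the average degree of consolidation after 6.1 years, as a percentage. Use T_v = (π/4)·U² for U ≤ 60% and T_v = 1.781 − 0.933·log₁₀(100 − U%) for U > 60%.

Drainage path length: H_d = H/2 = 3.1 m (double drainage).
T_v = c_v·t/H_d² = 1.5×6.1/3.1² = 0.95213.
T_v = 0.95213 corresponds to the U > 60% branch:
U = 1 − 10^((1.781 − T_v)/0.933)/100 = 0.9227

U ≈ 92.3 %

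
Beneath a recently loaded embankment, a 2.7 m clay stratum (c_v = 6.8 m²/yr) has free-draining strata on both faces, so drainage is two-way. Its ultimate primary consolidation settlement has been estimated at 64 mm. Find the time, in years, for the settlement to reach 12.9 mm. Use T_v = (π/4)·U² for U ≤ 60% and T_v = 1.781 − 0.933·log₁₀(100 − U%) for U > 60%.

Drainage path length: H_d = H/2 = 1.35 m (double drainage).
U = S(t)/S_ult = 12.9/64 = 0.2016.
U ≤ 60%: T_v = (π/4)·U² = (π/4)×0.20156² = 0.031909.
t = T_v·H_d²/c_v = 0.031909×1.35²/6.8 = 0.008552 years.

t ≈ 0.00855 years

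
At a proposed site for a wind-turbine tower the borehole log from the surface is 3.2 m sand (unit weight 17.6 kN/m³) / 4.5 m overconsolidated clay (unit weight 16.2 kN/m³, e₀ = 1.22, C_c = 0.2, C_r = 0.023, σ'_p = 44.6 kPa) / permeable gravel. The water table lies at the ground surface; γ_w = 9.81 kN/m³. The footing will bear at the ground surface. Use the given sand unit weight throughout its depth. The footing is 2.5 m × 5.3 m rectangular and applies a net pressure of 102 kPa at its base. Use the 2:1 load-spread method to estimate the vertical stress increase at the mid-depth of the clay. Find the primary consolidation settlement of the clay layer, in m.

Mid-depth of clay below the ground surface: z = 3.2 + 4.5/2 = 5.45 m.
Total vertical stress at mid-clay: σ_v = 17.6×3.2 + 16.2×2.25 = 92.77 kPa.
Pore pressure: u = 9.81×(5.45 − 0) = 53.465 kPa.
Initial effective stress: σ'_0 = σ_v − u = 92.77 − 53.465 = 39.305 kPa.
Stress increase at mid-clay by the 2:1 spreading method:
Δσ = qBL/((B+z)(L+z)) = 102×2.5×5.3/((2.5+5.45)(5.3+5.45)) = 15.814 kPa
Final effective stress: σ'_f = 39.305 + 15.814 = 55.119 kPa.
σ'_f = 55.119 > σ'_p = 44.6 kPa, so the stress path crosses the preconsolidation pressure — recompression up to σ'_p, then virgin compression beyond:
S_c = H/(1+e₀)·[C_r·log₁₀(σ'_p/σ'_0) + C_c·log₁₀(σ'_f/σ'_p)]
    = 4.5/2.22 × [0.023×log₁₀(44.6/39.305) + 0.2×log₁₀(55.119/44.6)]
    = 2.027 × [0.0012624 + 0.018393] = 0.03984 m

S_c ≈ 0.0398 m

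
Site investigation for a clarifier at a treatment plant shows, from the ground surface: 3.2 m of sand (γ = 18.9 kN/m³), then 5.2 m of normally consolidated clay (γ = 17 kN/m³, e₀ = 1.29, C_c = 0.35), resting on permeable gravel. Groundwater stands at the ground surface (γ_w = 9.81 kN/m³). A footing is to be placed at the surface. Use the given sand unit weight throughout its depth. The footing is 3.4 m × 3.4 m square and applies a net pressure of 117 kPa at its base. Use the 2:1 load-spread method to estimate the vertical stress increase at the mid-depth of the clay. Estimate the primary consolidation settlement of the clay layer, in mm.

Mid-depth of clay below the ground surface: z = 3.2 + 5.2/2 = 5.8 m.
Total vertical stress at mid-clay: σ_v = 18.9×3.2 + 17×2.6 = 104.68 kPa.
Pore pressure: u = 9.81×(5.8 − 0) = 56.898 kPa.
Initial effective stress: σ'_0 = σ_v − u = 104.68 − 56.898 = 47.782 kPa.
Stress increase at mid-clay by the 2:1 spreading method:
Δσ = qBL/((B+z)(L+z)) = 117×3.4×3.4/((3.4+5.8)(3.4+5.8)) = 15.98 kPa
Final effective stress: σ'_f = σ'_0 + Δσ = 47.782 + 15.98 = 63.762 kPa.
Normally consolidated clay, so the full stress increment lies on the virgin compression line:
S_c = C_c·H/(1+e₀)·log₁₀(σ'_f/σ'_0) = 0.35×5.2/(1+1.29)×log₁₀(63.762/47.782)
    = 0.79476 × 0.1253 = 0.09958 m

S_c ≈ 99.6 mm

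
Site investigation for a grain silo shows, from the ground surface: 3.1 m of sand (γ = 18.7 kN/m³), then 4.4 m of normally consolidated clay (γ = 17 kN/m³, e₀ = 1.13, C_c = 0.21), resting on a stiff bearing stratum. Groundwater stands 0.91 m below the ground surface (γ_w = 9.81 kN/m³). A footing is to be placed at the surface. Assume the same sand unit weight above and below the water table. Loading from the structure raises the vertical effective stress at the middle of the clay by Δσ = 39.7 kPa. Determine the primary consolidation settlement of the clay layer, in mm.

Mid-depth of clay below the ground surface: z = 3.1 + 4.4/2 = 5.3 m.
Total vertical stress at mid-clay: σ_v = 18.7×3.1 + 17×2.2 = 95.37 kPa.
Pore pressure: u = 9.81×(5.3 − 0.91) = 43.066 kPa.
Initial effective stress: σ'_0 = σ_v − u = 95.37 − 43.066 = 52.304 kPa.
Final effective stress: σ'_f = σ'_0 + Δσ = 52.304 + 39.7 = 92.004 kPa.
Normally consolidated clay, so the full stress increment lies on the virgin compression line:
S_c = C_c·H/(1+e₀)·log₁₀(σ'_f/σ'_0) = 0.21×4.4/(1+1.13)×log₁₀(92.004/52.304)
    = 0.4338 × 0.24527 = 0.1064 m

S_c ≈ 106 mm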